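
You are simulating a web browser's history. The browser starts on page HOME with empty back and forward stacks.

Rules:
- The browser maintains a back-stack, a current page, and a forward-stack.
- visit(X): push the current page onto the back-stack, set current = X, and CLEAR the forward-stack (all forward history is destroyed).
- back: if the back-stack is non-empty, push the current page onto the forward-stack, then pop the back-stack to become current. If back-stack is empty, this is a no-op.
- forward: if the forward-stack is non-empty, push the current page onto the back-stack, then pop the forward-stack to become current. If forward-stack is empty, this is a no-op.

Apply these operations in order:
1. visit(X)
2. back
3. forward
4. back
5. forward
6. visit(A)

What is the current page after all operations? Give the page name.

After 1 (visit(X)): cur=X back=1 fwd=0
After 2 (back): cur=HOME back=0 fwd=1
After 3 (forward): cur=X back=1 fwd=0
After 4 (back): cur=HOME back=0 fwd=1
After 5 (forward): cur=X back=1 fwd=0
After 6 (visit(A)): cur=A back=2 fwd=0

Answer: A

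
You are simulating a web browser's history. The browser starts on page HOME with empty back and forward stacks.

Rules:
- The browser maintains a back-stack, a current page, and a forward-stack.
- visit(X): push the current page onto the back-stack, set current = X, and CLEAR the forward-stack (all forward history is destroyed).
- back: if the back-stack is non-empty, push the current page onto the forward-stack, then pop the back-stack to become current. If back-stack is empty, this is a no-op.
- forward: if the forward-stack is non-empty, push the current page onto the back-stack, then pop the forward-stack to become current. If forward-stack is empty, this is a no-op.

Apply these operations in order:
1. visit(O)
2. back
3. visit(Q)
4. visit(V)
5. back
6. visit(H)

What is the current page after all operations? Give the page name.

After 1 (visit(O)): cur=O back=1 fwd=0
After 2 (back): cur=HOME back=0 fwd=1
After 3 (visit(Q)): cur=Q back=1 fwd=0
After 4 (visit(V)): cur=V back=2 fwd=0
After 5 (back): cur=Q back=1 fwd=1
After 6 (visit(H)): cur=H back=2 fwd=0

Answer: H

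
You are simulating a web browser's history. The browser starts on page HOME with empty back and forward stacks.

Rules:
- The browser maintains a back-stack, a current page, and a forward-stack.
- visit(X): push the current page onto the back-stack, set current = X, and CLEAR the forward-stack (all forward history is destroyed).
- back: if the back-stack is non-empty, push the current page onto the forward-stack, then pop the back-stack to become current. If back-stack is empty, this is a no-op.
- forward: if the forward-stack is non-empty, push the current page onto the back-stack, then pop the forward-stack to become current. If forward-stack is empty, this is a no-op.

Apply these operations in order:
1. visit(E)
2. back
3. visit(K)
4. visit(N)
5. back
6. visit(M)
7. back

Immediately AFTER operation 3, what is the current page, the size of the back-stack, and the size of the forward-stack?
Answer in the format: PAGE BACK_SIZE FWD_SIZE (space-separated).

After 1 (visit(E)): cur=E back=1 fwd=0
After 2 (back): cur=HOME back=0 fwd=1
After 3 (visit(K)): cur=K back=1 fwd=0

K 1 0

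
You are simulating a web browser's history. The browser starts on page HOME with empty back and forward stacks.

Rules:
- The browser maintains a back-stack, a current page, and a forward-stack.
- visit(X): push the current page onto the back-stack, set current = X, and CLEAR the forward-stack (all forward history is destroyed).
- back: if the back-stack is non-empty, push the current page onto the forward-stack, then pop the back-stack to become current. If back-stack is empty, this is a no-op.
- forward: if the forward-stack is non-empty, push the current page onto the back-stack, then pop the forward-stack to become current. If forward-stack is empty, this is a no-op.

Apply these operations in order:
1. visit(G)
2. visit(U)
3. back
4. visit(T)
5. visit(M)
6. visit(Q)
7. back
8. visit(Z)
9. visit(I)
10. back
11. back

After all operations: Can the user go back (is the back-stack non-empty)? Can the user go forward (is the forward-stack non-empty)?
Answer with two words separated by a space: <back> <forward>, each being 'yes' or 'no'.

After 1 (visit(G)): cur=G back=1 fwd=0
After 2 (visit(U)): cur=U back=2 fwd=0
After 3 (back): cur=G back=1 fwd=1
After 4 (visit(T)): cur=T back=2 fwd=0
After 5 (visit(M)): cur=M back=3 fwd=0
After 6 (visit(Q)): cur=Q back=4 fwd=0
After 7 (back): cur=M back=3 fwd=1
After 8 (visit(Z)): cur=Z back=4 fwd=0
After 9 (visit(I)): cur=I back=5 fwd=0
After 10 (back): cur=Z back=4 fwd=1
After 11 (back): cur=M back=3 fwd=2

Answer: yes yes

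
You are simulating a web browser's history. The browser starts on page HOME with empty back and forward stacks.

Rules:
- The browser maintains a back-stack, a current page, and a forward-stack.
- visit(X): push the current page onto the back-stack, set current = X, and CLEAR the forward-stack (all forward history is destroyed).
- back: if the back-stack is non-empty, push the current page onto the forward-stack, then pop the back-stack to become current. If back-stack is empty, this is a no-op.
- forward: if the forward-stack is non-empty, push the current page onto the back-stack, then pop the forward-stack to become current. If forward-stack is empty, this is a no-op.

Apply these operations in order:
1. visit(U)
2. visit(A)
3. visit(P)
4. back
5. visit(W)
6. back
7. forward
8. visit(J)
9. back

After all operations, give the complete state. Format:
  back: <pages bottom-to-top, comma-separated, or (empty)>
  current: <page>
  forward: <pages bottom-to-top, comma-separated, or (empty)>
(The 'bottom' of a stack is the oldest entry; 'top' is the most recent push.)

After 1 (visit(U)): cur=U back=1 fwd=0
After 2 (visit(A)): cur=A back=2 fwd=0
After 3 (visit(P)): cur=P back=3 fwd=0
After 4 (back): cur=A back=2 fwd=1
After 5 (visit(W)): cur=W back=3 fwd=0
After 6 (back): cur=A back=2 fwd=1
After 7 (forward): cur=W back=3 fwd=0
After 8 (visit(J)): cur=J back=4 fwd=0
After 9 (back): cur=W back=3 fwd=1

Answer: back: HOME,U,A
current: W
forward: J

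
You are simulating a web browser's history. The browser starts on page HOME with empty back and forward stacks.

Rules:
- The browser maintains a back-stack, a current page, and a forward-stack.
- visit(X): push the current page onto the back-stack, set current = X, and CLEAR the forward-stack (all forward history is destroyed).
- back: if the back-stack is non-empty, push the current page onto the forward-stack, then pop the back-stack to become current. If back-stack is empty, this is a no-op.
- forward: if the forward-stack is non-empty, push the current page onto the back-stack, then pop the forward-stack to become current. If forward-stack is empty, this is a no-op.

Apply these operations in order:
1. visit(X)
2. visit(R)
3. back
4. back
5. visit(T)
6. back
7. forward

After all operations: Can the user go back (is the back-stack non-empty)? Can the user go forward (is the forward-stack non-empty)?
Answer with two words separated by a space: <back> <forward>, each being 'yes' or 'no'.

Answer: yes no

Derivation:
After 1 (visit(X)): cur=X back=1 fwd=0
After 2 (visit(R)): cur=R back=2 fwd=0
After 3 (back): cur=X back=1 fwd=1
After 4 (back): cur=HOME back=0 fwd=2
After 5 (visit(T)): cur=T back=1 fwd=0
After 6 (back): cur=HOME back=0 fwd=1
After 7 (forward): cur=T back=1 fwd=0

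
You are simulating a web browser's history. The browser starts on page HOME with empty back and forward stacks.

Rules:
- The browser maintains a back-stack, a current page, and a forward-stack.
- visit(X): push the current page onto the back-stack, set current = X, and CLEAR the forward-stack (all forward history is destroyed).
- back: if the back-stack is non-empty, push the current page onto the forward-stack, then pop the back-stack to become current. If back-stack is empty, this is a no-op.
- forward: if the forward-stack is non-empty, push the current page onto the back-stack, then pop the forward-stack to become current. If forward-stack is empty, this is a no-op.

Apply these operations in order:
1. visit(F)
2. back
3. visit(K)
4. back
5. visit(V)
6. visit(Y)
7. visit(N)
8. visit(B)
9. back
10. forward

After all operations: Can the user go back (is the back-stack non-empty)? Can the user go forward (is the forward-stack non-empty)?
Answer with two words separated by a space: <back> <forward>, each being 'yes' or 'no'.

Answer: yes no

Derivation:
After 1 (visit(F)): cur=F back=1 fwd=0
After 2 (back): cur=HOME back=0 fwd=1
After 3 (visit(K)): cur=K back=1 fwd=0
After 4 (back): cur=HOME back=0 fwd=1
After 5 (visit(V)): cur=V back=1 fwd=0
After 6 (visit(Y)): cur=Y back=2 fwd=0
After 7 (visit(N)): cur=N back=3 fwd=0
After 8 (visit(B)): cur=B back=4 fwd=0
After 9 (back): cur=N back=3 fwd=1
After 10 (forward): cur=B back=4 fwd=0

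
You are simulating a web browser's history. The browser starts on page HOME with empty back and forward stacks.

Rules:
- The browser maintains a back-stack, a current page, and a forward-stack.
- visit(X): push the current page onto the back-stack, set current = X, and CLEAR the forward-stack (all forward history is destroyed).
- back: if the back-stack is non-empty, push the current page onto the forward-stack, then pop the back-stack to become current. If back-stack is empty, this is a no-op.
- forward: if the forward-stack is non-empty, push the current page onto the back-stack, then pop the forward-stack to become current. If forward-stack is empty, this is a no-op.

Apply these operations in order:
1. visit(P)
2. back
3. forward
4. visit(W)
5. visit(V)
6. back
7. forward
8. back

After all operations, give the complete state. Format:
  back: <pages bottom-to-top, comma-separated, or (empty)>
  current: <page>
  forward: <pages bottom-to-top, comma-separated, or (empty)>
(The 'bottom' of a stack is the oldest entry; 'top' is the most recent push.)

Answer: back: HOME,P
current: W
forward: V

Derivation:
After 1 (visit(P)): cur=P back=1 fwd=0
After 2 (back): cur=HOME back=0 fwd=1
After 3 (forward): cur=P back=1 fwd=0
After 4 (visit(W)): cur=W back=2 fwd=0
After 5 (visit(V)): cur=V back=3 fwd=0
After 6 (back): cur=W back=2 fwd=1
After 7 (forward): cur=V back=3 fwd=0
After 8 (back): cur=W back=2 fwd=1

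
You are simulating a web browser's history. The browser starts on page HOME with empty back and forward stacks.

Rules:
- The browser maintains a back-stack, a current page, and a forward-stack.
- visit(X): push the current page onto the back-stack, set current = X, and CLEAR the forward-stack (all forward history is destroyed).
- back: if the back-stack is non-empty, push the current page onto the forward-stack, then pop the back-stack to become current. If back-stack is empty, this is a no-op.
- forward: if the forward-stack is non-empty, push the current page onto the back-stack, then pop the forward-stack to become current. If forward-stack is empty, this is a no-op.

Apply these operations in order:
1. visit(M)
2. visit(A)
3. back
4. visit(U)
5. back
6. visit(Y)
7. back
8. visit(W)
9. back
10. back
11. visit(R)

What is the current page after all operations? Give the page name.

Answer: R

Derivation:
After 1 (visit(M)): cur=M back=1 fwd=0
After 2 (visit(A)): cur=A back=2 fwd=0
After 3 (back): cur=M back=1 fwd=1
After 4 (visit(U)): cur=U back=2 fwd=0
After 5 (back): cur=M back=1 fwd=1
After 6 (visit(Y)): cur=Y back=2 fwd=0
After 7 (back): cur=M back=1 fwd=1
After 8 (visit(W)): cur=W back=2 fwd=0
After 9 (back): cur=M back=1 fwd=1
After 10 (back): cur=HOME back=0 fwd=2
After 11 (visit(R)): cur=R back=1 fwd=0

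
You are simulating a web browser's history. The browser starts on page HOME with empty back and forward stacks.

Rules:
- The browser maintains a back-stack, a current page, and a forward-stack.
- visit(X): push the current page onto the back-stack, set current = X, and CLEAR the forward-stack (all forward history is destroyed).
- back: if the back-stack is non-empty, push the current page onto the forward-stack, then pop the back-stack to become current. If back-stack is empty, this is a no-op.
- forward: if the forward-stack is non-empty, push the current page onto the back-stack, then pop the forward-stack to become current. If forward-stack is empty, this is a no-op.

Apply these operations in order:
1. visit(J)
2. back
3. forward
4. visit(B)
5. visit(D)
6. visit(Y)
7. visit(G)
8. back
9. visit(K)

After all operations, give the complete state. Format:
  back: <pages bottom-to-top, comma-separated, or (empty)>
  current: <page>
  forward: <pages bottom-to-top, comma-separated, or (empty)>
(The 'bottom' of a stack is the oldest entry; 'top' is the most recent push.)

Answer: back: HOME,J,B,D,Y
current: K
forward: (empty)

Derivation:
After 1 (visit(J)): cur=J back=1 fwd=0
After 2 (back): cur=HOME back=0 fwd=1
After 3 (forward): cur=J back=1 fwd=0
After 4 (visit(B)): cur=B back=2 fwd=0
After 5 (visit(D)): cur=D back=3 fwd=0
After 6 (visit(Y)): cur=Y back=4 fwd=0
After 7 (visit(G)): cur=G back=5 fwd=0
After 8 (back): cur=Y back=4 fwd=1
After 9 (visit(K)): cur=K back=5 fwd=0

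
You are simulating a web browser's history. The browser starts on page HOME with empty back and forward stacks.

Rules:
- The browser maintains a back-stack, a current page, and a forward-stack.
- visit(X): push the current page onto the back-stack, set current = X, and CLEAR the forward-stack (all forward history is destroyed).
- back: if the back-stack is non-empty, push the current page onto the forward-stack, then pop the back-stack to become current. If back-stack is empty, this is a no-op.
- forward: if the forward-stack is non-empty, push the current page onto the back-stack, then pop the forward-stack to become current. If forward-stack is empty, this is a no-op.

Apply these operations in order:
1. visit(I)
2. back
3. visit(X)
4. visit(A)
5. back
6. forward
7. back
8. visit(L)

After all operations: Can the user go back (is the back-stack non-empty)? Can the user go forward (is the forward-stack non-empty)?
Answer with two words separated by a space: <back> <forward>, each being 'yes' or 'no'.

After 1 (visit(I)): cur=I back=1 fwd=0
After 2 (back): cur=HOME back=0 fwd=1
After 3 (visit(X)): cur=X back=1 fwd=0
After 4 (visit(A)): cur=A back=2 fwd=0
After 5 (back): cur=X back=1 fwd=1
After 6 (forward): cur=A back=2 fwd=0
After 7 (back): cur=X back=1 fwd=1
After 8 (visit(L)): cur=L back=2 fwd=0

Answer: yes no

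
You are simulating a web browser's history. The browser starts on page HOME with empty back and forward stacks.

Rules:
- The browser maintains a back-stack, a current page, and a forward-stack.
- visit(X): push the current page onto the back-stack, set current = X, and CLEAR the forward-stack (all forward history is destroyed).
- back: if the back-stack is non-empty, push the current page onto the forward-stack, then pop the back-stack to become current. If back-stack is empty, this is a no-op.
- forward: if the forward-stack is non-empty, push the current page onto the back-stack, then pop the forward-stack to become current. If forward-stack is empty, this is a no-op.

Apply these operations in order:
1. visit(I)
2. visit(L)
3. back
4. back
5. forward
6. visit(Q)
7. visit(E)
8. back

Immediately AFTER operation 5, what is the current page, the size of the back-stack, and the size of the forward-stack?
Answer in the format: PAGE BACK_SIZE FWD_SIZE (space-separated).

After 1 (visit(I)): cur=I back=1 fwd=0
After 2 (visit(L)): cur=L back=2 fwd=0
After 3 (back): cur=I back=1 fwd=1
After 4 (back): cur=HOME back=0 fwd=2
After 5 (forward): cur=I back=1 fwd=1

I 1 1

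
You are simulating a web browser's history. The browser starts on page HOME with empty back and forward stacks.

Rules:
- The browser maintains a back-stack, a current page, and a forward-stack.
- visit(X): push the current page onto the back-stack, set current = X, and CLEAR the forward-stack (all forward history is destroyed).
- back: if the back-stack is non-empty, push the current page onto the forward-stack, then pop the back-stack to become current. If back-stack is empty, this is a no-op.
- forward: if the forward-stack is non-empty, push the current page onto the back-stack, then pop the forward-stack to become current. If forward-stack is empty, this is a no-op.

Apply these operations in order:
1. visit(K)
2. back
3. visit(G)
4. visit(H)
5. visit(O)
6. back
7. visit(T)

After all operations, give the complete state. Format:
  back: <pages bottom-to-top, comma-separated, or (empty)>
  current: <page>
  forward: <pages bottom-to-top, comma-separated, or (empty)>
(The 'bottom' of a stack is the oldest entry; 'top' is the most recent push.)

After 1 (visit(K)): cur=K back=1 fwd=0
After 2 (back): cur=HOME back=0 fwd=1
After 3 (visit(G)): cur=G back=1 fwd=0
After 4 (visit(H)): cur=H back=2 fwd=0
After 5 (visit(O)): cur=O back=3 fwd=0
After 6 (back): cur=H back=2 fwd=1
After 7 (visit(T)): cur=T back=3 fwd=0

Answer: back: HOME,G,H
current: T
forward: (empty)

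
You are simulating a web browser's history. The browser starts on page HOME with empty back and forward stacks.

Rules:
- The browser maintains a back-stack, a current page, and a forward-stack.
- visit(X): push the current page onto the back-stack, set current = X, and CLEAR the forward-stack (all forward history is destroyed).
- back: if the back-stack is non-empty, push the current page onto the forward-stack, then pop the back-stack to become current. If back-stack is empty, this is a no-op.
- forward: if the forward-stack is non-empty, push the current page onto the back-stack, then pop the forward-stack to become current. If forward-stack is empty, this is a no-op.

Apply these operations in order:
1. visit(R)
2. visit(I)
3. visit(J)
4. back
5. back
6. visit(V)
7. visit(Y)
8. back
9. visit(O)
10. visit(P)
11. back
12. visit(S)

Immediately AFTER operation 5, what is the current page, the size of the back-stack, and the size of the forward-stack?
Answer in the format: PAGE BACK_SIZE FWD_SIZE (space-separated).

After 1 (visit(R)): cur=R back=1 fwd=0
After 2 (visit(I)): cur=I back=2 fwd=0
After 3 (visit(J)): cur=J back=3 fwd=0
After 4 (back): cur=I back=2 fwd=1
After 5 (back): cur=R back=1 fwd=2

R 1 2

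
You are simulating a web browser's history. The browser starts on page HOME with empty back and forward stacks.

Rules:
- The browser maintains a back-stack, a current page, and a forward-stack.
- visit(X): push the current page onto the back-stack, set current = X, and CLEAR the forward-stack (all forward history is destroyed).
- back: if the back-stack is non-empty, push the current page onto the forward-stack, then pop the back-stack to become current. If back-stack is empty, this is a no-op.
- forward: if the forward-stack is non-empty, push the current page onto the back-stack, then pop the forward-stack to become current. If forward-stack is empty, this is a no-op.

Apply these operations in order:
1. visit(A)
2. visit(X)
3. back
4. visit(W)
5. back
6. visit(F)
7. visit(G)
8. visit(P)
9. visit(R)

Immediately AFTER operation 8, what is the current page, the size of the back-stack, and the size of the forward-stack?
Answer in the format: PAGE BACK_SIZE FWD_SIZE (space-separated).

After 1 (visit(A)): cur=A back=1 fwd=0
After 2 (visit(X)): cur=X back=2 fwd=0
After 3 (back): cur=A back=1 fwd=1
After 4 (visit(W)): cur=W back=2 fwd=0
After 5 (back): cur=A back=1 fwd=1
After 6 (visit(F)): cur=F back=2 fwd=0
After 7 (visit(G)): cur=G back=3 fwd=0
After 8 (visit(P)): cur=P back=4 fwd=0

P 4 0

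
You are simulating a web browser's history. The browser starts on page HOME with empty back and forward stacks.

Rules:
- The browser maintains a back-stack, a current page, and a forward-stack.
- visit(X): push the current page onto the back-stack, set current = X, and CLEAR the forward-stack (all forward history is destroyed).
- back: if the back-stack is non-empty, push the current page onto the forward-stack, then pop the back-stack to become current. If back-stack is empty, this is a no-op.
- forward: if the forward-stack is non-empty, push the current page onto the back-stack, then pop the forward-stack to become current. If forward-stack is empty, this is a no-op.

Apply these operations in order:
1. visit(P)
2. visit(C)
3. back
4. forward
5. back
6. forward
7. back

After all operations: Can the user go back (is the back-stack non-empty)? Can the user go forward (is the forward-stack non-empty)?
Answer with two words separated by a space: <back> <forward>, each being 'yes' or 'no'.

After 1 (visit(P)): cur=P back=1 fwd=0
After 2 (visit(C)): cur=C back=2 fwd=0
After 3 (back): cur=P back=1 fwd=1
After 4 (forward): cur=C back=2 fwd=0
After 5 (back): cur=P back=1 fwd=1
After 6 (forward): cur=C back=2 fwd=0
After 7 (back): cur=P back=1 fwd=1

Answer: yes yes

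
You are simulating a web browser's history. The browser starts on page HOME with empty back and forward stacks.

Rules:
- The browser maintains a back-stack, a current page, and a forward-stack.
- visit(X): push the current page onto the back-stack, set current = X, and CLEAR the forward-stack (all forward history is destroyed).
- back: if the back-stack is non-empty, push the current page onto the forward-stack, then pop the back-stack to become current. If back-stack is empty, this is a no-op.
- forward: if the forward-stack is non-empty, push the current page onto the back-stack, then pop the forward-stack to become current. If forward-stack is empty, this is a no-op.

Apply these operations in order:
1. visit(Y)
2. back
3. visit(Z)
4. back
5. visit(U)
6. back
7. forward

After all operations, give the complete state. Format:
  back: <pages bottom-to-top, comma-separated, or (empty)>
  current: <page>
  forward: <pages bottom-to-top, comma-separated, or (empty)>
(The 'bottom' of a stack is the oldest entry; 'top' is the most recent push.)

Answer: back: HOME
current: U
forward: (empty)

Derivation:
After 1 (visit(Y)): cur=Y back=1 fwd=0
After 2 (back): cur=HOME back=0 fwd=1
After 3 (visit(Z)): cur=Z back=1 fwd=0
After 4 (back): cur=HOME back=0 fwd=1
After 5 (visit(U)): cur=U back=1 fwd=0
After 6 (back): cur=HOME back=0 fwd=1
After 7 (forward): cur=U back=1 fwd=0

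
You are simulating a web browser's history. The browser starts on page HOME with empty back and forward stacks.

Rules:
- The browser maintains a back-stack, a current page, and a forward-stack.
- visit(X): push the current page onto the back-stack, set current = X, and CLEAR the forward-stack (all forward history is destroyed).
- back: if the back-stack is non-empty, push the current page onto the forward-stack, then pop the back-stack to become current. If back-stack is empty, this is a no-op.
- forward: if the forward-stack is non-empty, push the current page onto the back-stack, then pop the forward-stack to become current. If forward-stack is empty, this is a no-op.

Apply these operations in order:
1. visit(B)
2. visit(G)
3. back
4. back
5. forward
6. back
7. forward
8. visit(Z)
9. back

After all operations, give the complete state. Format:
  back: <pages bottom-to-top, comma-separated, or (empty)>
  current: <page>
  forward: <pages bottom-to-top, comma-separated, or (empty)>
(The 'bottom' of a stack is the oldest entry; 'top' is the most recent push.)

After 1 (visit(B)): cur=B back=1 fwd=0
After 2 (visit(G)): cur=G back=2 fwd=0
After 3 (back): cur=B back=1 fwd=1
After 4 (back): cur=HOME back=0 fwd=2
After 5 (forward): cur=B back=1 fwd=1
After 6 (back): cur=HOME back=0 fwd=2
After 7 (forward): cur=B back=1 fwd=1
After 8 (visit(Z)): cur=Z back=2 fwd=0
After 9 (back): cur=B back=1 fwd=1

Answer: back: HOME
current: B
forward: Z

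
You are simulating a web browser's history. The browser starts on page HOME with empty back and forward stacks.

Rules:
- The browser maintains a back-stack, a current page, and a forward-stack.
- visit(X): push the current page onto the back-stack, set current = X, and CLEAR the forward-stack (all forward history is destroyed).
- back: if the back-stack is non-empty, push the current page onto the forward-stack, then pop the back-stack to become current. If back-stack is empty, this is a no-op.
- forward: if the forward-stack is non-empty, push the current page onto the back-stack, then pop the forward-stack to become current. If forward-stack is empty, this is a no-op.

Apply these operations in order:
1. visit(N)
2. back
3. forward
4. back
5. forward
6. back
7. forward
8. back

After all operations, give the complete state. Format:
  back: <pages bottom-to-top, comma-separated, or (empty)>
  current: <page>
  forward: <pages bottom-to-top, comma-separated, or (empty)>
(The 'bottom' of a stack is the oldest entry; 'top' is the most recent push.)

After 1 (visit(N)): cur=N back=1 fwd=0
After 2 (back): cur=HOME back=0 fwd=1
After 3 (forward): cur=N back=1 fwd=0
After 4 (back): cur=HOME back=0 fwd=1
After 5 (forward): cur=N back=1 fwd=0
After 6 (back): cur=HOME back=0 fwd=1
After 7 (forward): cur=N back=1 fwd=0
After 8 (back): cur=HOME back=0 fwd=1

Answer: back: (empty)
current: HOME
forward: N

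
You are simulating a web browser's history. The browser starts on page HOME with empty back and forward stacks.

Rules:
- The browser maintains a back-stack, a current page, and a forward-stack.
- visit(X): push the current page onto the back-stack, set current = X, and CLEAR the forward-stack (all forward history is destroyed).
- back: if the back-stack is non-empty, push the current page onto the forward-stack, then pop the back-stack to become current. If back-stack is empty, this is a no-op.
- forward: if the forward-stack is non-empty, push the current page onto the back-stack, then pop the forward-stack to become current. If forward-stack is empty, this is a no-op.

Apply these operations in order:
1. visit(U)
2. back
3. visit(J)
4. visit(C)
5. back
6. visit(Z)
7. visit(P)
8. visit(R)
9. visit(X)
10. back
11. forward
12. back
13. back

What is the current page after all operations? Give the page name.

After 1 (visit(U)): cur=U back=1 fwd=0
After 2 (back): cur=HOME back=0 fwd=1
After 3 (visit(J)): cur=J back=1 fwd=0
After 4 (visit(C)): cur=C back=2 fwd=0
After 5 (back): cur=J back=1 fwd=1
After 6 (visit(Z)): cur=Z back=2 fwd=0
After 7 (visit(P)): cur=P back=3 fwd=0
After 8 (visit(R)): cur=R back=4 fwd=0
After 9 (visit(X)): cur=X back=5 fwd=0
After 10 (back): cur=R back=4 fwd=1
After 11 (forward): cur=X back=5 fwd=0
After 12 (back): cur=R back=4 fwd=1
After 13 (back): cur=P back=3 fwd=2

Answer: P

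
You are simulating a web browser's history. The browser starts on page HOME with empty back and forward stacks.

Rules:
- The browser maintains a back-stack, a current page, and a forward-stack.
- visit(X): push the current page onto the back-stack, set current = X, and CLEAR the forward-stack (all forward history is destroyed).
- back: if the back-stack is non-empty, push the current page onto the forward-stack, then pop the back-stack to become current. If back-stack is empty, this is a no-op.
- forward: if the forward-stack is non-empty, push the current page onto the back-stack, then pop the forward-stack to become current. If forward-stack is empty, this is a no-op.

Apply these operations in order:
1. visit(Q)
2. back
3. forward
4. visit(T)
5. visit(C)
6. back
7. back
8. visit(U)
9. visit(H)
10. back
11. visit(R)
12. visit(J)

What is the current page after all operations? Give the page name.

Answer: J

Derivation:
After 1 (visit(Q)): cur=Q back=1 fwd=0
After 2 (back): cur=HOME back=0 fwd=1
After 3 (forward): cur=Q back=1 fwd=0
After 4 (visit(T)): cur=T back=2 fwd=0
After 5 (visit(C)): cur=C back=3 fwd=0
After 6 (back): cur=T back=2 fwd=1
After 7 (back): cur=Q back=1 fwd=2
After 8 (visit(U)): cur=U back=2 fwd=0
After 9 (visit(H)): cur=H back=3 fwd=0
After 10 (back): cur=U back=2 fwd=1
After 11 (visit(R)): cur=R back=3 fwd=0
After 12 (visit(J)): cur=J back=4 fwd=0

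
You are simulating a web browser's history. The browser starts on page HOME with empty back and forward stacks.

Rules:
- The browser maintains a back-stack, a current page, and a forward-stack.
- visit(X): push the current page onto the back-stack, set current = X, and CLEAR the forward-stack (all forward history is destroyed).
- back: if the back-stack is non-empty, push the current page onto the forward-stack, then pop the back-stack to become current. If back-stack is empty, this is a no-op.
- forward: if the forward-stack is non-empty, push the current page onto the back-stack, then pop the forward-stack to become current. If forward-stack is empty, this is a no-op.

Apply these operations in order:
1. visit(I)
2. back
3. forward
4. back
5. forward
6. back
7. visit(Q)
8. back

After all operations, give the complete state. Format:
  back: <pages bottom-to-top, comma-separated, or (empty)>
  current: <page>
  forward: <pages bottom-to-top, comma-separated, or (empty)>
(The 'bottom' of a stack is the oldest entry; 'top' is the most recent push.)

After 1 (visit(I)): cur=I back=1 fwd=0
After 2 (back): cur=HOME back=0 fwd=1
After 3 (forward): cur=I back=1 fwd=0
After 4 (back): cur=HOME back=0 fwd=1
After 5 (forward): cur=I back=1 fwd=0
After 6 (back): cur=HOME back=0 fwd=1
After 7 (visit(Q)): cur=Q back=1 fwd=0
After 8 (back): cur=HOME back=0 fwd=1

Answer: back: (empty)
current: HOME
forward: Q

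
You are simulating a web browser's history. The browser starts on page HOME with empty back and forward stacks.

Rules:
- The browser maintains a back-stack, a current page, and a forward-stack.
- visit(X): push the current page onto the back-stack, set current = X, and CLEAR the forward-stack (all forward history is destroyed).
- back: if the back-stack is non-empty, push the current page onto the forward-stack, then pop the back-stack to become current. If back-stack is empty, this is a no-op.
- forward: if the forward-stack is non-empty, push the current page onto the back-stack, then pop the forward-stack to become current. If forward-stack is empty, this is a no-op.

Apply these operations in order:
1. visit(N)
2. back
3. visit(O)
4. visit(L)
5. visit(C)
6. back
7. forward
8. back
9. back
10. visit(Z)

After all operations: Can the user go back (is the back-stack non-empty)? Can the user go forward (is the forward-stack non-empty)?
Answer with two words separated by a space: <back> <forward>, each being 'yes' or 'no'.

Answer: yes no

Derivation:
After 1 (visit(N)): cur=N back=1 fwd=0
After 2 (back): cur=HOME back=0 fwd=1
After 3 (visit(O)): cur=O back=1 fwd=0
After 4 (visit(L)): cur=L back=2 fwd=0
After 5 (visit(C)): cur=C back=3 fwd=0
After 6 (back): cur=L back=2 fwd=1
After 7 (forward): cur=C back=3 fwd=0
After 8 (back): cur=L back=2 fwd=1
After 9 (back): cur=O back=1 fwd=2
After 10 (visit(Z)): cur=Z back=2 fwd=0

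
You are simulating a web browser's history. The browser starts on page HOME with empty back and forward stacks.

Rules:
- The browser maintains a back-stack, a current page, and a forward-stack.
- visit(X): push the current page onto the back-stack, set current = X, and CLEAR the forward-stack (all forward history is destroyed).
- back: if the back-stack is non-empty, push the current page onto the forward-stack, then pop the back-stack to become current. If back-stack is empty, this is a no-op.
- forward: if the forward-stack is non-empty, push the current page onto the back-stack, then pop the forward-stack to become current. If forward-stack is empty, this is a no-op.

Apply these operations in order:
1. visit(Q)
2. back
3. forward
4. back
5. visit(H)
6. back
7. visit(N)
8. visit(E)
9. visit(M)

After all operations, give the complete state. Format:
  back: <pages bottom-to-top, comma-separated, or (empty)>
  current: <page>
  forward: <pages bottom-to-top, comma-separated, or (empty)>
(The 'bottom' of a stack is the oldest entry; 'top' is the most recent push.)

After 1 (visit(Q)): cur=Q back=1 fwd=0
After 2 (back): cur=HOME back=0 fwd=1
After 3 (forward): cur=Q back=1 fwd=0
After 4 (back): cur=HOME back=0 fwd=1
After 5 (visit(H)): cur=H back=1 fwd=0
After 6 (back): cur=HOME back=0 fwd=1
After 7 (visit(N)): cur=N back=1 fwd=0
After 8 (visit(E)): cur=E back=2 fwd=0
After 9 (visit(M)): cur=M back=3 fwd=0

Answer: back: HOME,N,E
current: M
forward: (empty)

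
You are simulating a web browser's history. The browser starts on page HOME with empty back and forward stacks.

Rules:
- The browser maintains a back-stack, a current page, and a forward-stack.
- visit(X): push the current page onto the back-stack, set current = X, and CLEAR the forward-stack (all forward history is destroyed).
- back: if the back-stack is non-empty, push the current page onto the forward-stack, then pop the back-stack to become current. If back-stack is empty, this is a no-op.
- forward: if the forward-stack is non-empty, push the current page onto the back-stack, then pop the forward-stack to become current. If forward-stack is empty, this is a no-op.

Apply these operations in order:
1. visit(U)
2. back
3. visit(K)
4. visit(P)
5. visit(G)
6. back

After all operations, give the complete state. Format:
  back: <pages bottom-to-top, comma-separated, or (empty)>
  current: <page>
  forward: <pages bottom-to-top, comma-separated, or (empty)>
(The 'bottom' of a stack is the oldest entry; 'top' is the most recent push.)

Answer: back: HOME,K
current: P
forward: G

Derivation:
After 1 (visit(U)): cur=U back=1 fwd=0
After 2 (back): cur=HOME back=0 fwd=1
After 3 (visit(K)): cur=K back=1 fwd=0
After 4 (visit(P)): cur=P back=2 fwd=0
After 5 (visit(G)): cur=G back=3 fwd=0
After 6 (back): cur=P back=2 fwd=1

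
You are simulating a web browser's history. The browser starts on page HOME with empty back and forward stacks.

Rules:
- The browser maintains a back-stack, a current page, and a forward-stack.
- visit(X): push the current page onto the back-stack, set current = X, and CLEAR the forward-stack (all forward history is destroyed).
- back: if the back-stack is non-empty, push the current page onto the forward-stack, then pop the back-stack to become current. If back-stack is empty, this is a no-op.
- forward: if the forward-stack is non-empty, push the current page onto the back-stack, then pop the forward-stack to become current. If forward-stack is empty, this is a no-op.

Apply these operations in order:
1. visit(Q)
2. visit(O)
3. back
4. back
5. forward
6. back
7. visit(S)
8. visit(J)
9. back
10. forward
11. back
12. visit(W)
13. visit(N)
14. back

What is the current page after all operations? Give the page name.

After 1 (visit(Q)): cur=Q back=1 fwd=0
After 2 (visit(O)): cur=O back=2 fwd=0
After 3 (back): cur=Q back=1 fwd=1
After 4 (back): cur=HOME back=0 fwd=2
After 5 (forward): cur=Q back=1 fwd=1
After 6 (back): cur=HOME back=0 fwd=2
After 7 (visit(S)): cur=S back=1 fwd=0
After 8 (visit(J)): cur=J back=2 fwd=0
After 9 (back): cur=S back=1 fwd=1
After 10 (forward): cur=J back=2 fwd=0
After 11 (back): cur=S back=1 fwd=1
After 12 (visit(W)): cur=W back=2 fwd=0
After 13 (visit(N)): cur=N back=3 fwd=0
After 14 (back): cur=W back=2 fwd=1

Answer: W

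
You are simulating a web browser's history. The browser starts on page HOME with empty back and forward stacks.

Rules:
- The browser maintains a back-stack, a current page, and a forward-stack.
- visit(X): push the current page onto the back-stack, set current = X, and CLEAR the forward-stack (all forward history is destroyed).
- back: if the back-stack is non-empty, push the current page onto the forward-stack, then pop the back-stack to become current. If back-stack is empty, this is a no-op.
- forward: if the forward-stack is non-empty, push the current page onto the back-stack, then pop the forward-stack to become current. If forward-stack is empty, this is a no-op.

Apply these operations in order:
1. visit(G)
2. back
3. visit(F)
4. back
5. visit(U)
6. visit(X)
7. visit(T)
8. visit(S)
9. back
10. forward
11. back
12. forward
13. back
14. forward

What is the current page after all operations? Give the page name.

Answer: S

Derivation:
After 1 (visit(G)): cur=G back=1 fwd=0
After 2 (back): cur=HOME back=0 fwd=1
After 3 (visit(F)): cur=F back=1 fwd=0
After 4 (back): cur=HOME back=0 fwd=1
After 5 (visit(U)): cur=U back=1 fwd=0
After 6 (visit(X)): cur=X back=2 fwd=0
After 7 (visit(T)): cur=T back=3 fwd=0
After 8 (visit(S)): cur=S back=4 fwd=0
After 9 (back): cur=T back=3 fwd=1
After 10 (forward): cur=S back=4 fwd=0
After 11 (back): cur=T back=3 fwd=1
After 12 (forward): cur=S back=4 fwd=0
After 13 (back): cur=T back=3 fwd=1
After 14 (forward): cur=S back=4 fwd=0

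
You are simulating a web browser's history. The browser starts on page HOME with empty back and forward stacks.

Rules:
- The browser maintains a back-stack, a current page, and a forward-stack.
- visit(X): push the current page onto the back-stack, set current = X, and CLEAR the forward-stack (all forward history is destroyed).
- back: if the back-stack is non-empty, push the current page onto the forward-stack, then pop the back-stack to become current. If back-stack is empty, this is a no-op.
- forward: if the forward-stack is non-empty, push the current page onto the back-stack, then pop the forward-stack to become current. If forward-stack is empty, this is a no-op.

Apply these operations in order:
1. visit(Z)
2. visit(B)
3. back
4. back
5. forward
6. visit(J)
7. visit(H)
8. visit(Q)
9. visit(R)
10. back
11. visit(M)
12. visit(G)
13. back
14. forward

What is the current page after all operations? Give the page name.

Answer: G

Derivation:
After 1 (visit(Z)): cur=Z back=1 fwd=0
After 2 (visit(B)): cur=B back=2 fwd=0
After 3 (back): cur=Z back=1 fwd=1
After 4 (back): cur=HOME back=0 fwd=2
After 5 (forward): cur=Z back=1 fwd=1
After 6 (visit(J)): cur=J back=2 fwd=0
After 7 (visit(H)): cur=H back=3 fwd=0
After 8 (visit(Q)): cur=Q back=4 fwd=0
After 9 (visit(R)): cur=R back=5 fwd=0
After 10 (back): cur=Q back=4 fwd=1
After 11 (visit(M)): cur=M back=5 fwd=0
After 12 (visit(G)): cur=G back=6 fwd=0
After 13 (back): cur=M back=5 fwd=1
After 14 (forward): cur=G back=6 fwd=0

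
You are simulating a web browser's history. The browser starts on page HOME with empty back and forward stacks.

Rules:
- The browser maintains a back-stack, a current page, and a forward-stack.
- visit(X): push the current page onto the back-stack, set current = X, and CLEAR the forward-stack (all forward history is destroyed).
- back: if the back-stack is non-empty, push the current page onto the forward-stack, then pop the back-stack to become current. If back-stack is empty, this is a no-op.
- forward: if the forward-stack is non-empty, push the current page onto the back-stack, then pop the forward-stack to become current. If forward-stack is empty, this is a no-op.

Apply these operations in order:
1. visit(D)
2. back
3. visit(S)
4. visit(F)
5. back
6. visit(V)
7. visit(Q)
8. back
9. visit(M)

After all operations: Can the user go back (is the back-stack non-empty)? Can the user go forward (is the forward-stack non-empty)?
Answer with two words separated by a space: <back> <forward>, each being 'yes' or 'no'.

Answer: yes no

Derivation:
After 1 (visit(D)): cur=D back=1 fwd=0
After 2 (back): cur=HOME back=0 fwd=1
After 3 (visit(S)): cur=S back=1 fwd=0
After 4 (visit(F)): cur=F back=2 fwd=0
After 5 (back): cur=S back=1 fwd=1
After 6 (visit(V)): cur=V back=2 fwd=0
After 7 (visit(Q)): cur=Q back=3 fwd=0
After 8 (back): cur=V back=2 fwd=1
After 9 (visit(M)): cur=M back=3 fwd=0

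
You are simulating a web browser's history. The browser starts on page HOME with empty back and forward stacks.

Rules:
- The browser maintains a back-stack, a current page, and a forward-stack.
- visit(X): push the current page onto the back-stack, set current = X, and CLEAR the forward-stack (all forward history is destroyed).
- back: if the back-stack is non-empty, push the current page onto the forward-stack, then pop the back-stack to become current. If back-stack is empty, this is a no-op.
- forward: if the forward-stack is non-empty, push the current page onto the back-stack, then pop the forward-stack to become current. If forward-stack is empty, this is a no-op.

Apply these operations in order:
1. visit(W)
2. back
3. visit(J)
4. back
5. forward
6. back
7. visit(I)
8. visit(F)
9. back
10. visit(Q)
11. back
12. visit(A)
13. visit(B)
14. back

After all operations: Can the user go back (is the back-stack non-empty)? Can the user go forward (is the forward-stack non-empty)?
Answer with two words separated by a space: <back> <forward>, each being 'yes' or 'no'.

After 1 (visit(W)): cur=W back=1 fwd=0
After 2 (back): cur=HOME back=0 fwd=1
After 3 (visit(J)): cur=J back=1 fwd=0
After 4 (back): cur=HOME back=0 fwd=1
After 5 (forward): cur=J back=1 fwd=0
After 6 (back): cur=HOME back=0 fwd=1
After 7 (visit(I)): cur=I back=1 fwd=0
After 8 (visit(F)): cur=F back=2 fwd=0
After 9 (back): cur=I back=1 fwd=1
After 10 (visit(Q)): cur=Q back=2 fwd=0
After 11 (back): cur=I back=1 fwd=1
After 12 (visit(A)): cur=A back=2 fwd=0
After 13 (visit(B)): cur=B back=3 fwd=0
After 14 (back): cur=A back=2 fwd=1

Answer: yes yes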